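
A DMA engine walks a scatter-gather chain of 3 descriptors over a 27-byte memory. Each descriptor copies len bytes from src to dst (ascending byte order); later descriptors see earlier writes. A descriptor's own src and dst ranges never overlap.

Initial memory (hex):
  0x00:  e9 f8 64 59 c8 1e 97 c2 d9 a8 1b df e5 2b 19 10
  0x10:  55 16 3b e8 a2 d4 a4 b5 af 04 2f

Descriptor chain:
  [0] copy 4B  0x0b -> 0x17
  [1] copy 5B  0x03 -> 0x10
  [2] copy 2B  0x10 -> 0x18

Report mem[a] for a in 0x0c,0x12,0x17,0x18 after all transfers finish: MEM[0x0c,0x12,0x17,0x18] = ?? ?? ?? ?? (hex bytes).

#0 dst[0x17+4] := {0xdf,0xe5,0x2b,0x19}
#1 dst[0x10+5] := {0x59,0xc8,0x1e,0x97,0xc2}
#2 dst[0x18+2] := {0x59,0xc8}
query mem[0x0c]=0xe5, mem[0x12]=0x1e, mem[0x17]=0xdf, mem[0x18]=0x59

MEM[0x0c,0x12,0x17,0x18] = e5 1e df 59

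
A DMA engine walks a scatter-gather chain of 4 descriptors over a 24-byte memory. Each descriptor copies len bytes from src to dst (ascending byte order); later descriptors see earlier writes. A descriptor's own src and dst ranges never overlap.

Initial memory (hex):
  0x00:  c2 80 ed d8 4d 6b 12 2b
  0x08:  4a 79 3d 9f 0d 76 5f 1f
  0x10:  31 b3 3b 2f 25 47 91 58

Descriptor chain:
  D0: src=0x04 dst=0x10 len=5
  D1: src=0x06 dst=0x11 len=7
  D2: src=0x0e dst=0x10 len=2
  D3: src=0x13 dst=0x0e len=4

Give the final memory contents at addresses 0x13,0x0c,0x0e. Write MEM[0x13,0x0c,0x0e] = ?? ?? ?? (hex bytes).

  after D0: wrote 5B at 0x10 = 4d6b122b4a
  after D1: wrote 7B at 0x11 = 122b4a793d9f0d
  after D2: wrote 2B at 0x10 = 5f1f
  after D3: wrote 4B at 0x0e = 4a793d9f
query mem[0x13]=0x4a, mem[0x0c]=0x0d, mem[0x0e]=0x4a

MEM[0x13,0x0c,0x0e] = 4a 0d 4a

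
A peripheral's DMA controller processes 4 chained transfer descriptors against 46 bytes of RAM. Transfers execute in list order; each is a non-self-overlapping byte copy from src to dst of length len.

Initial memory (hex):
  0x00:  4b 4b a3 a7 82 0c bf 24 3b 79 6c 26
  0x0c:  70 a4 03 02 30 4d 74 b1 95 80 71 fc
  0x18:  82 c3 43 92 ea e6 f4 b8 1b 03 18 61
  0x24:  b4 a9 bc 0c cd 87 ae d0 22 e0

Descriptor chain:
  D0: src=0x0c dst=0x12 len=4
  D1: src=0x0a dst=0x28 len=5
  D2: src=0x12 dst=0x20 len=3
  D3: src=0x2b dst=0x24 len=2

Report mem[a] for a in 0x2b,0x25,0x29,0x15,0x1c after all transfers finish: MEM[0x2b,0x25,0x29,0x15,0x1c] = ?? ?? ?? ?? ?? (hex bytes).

#0 dst[0x12+4] := {0x70,0xa4,0x03,0x02}
#1 dst[0x28+5] := {0x6c,0x26,0x70,0xa4,0x03}
#2 dst[0x20+3] := {0x70,0xa4,0x03}
#3 dst[0x24+2] := {0xa4,0x03}
query mem[0x2b]=0xa4, mem[0x25]=0x03, mem[0x29]=0x26, mem[0x15]=0x02, mem[0x1c]=0xea

MEM[0x2b,0x25,0x29,0x15,0x1c] = a4 03 26 02 ea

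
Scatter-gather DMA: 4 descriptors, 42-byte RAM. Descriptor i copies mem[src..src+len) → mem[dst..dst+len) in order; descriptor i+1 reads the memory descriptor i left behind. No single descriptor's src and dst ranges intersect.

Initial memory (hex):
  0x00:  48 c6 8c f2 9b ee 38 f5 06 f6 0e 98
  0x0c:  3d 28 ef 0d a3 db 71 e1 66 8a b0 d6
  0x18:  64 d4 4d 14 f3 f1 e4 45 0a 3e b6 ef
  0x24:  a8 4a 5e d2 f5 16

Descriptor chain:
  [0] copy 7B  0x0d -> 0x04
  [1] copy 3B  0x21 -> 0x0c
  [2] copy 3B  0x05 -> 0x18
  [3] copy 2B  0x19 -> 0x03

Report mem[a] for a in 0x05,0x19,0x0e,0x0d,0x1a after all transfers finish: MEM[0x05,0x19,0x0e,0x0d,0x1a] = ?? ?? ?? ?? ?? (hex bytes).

  after D0: wrote 7B at 0x04 = 28ef0da3db71e1
  after D1: wrote 3B at 0x0c = 3eb6ef
  after D2: wrote 3B at 0x18 = ef0da3
  after D3: wrote 2B at 0x03 = 0da3
query mem[0x05]=0xef, mem[0x19]=0x0d, mem[0x0e]=0xef, mem[0x0d]=0xb6, mem[0x1a]=0xa3

MEM[0x05,0x19,0x0e,0x0d,0x1a] = ef 0d ef b6 a3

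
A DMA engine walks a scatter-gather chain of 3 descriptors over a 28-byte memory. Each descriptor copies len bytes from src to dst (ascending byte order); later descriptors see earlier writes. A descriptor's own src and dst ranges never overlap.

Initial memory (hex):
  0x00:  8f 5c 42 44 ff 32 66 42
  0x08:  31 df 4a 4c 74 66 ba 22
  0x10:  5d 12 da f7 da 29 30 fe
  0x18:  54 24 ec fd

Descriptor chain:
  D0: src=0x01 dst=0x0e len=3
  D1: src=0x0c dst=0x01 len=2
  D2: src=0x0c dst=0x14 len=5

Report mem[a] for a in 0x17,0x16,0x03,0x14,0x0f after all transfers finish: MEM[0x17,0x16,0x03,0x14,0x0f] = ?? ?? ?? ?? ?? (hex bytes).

MEM[0x17,0x16,0x03,0x14,0x0f] = 42 5c 44 74 42

#0 dst[0x0e+3] := {0x5c,0x42,0x44}
#1 dst[0x01+2] := {0x74,0x66}
#2 dst[0x14+5] := {0x74,0x66,0x5c,0x42,0x44}
query mem[0x17]=0x42, mem[0x16]=0x5c, mem[0x03]=0x44, mem[0x14]=0x74, mem[0x0f]=0x42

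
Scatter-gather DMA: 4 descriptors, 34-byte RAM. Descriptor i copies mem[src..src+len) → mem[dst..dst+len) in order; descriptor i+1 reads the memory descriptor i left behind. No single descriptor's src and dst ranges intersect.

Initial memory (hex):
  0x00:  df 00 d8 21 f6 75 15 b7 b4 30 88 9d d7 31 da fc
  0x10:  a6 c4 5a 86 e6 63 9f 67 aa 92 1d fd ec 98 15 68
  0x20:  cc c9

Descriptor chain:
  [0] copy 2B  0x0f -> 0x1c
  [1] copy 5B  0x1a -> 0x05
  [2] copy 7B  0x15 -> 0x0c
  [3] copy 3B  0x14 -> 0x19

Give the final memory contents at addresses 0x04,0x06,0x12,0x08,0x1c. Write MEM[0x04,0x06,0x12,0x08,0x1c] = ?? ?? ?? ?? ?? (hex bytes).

MEM[0x04,0x06,0x12,0x08,0x1c] = f6 fd fd a6 fc

  after D0: wrote 2B at 0x1c = fca6
  after D1: wrote 5B at 0x05 = 1dfdfca615
  after D2: wrote 7B at 0x0c = 639f67aa921dfd
  after D3: wrote 3B at 0x19 = e6639f
query mem[0x04]=0xf6, mem[0x06]=0xfd, mem[0x12]=0xfd, mem[0x08]=0xa6, mem[0x1c]=0xfc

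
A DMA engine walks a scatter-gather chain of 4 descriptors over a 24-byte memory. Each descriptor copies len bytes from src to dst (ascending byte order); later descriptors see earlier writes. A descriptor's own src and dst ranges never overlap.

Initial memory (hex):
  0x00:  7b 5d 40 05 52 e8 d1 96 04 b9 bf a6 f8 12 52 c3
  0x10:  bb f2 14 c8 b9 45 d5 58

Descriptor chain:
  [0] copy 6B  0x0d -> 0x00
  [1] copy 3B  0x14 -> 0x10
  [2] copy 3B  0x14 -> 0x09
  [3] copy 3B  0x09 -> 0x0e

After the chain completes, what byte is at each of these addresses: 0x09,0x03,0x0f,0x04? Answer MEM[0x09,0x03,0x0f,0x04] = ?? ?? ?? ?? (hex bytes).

MEM[0x09,0x03,0x0f,0x04] = b9 bb 45 f2

#0 dst[0x00+6] := {0x12,0x52,0xc3,0xbb,0xf2,0x14}
#1 dst[0x10+3] := {0xb9,0x45,0xd5}
#2 dst[0x09+3] := {0xb9,0x45,0xd5}
#3 dst[0x0e+3] := {0xb9,0x45,0xd5}
query mem[0x09]=0xb9, mem[0x03]=0xbb, mem[0x0f]=0x45, mem[0x04]=0xf2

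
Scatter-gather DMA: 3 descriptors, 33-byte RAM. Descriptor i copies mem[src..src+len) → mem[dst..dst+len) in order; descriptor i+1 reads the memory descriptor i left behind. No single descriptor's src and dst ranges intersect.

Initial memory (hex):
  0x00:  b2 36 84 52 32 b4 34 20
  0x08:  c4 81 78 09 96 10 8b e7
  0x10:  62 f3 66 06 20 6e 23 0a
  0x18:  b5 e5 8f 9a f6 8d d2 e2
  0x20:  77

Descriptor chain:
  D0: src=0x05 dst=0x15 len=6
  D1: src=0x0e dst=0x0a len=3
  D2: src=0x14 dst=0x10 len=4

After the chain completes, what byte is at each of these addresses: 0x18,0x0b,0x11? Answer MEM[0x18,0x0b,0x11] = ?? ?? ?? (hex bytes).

D0: mem[0x15..0x1a] <- [b4 34 20 c4 81 78]
D1: mem[0x0a..0x0c] <- [8b e7 62]
D2: mem[0x10..0x13] <- [20 b4 34 20]
query mem[0x18]=0xc4, mem[0x0b]=0xe7, mem[0x11]=0xb4

MEM[0x18,0x0b,0x11] = c4 e7 b4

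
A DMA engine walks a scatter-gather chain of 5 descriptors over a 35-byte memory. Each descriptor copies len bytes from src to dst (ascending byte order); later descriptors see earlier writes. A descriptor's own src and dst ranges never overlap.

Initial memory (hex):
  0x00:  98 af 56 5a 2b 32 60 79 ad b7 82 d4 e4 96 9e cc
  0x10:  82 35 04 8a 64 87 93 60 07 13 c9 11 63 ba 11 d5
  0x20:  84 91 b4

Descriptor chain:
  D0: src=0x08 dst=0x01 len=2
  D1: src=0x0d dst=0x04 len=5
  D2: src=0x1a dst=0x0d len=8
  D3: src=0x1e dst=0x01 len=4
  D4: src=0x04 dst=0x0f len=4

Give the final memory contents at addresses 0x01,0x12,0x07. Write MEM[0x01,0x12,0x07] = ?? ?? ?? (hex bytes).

MEM[0x01,0x12,0x07] = 11 82 82

D0: mem[0x01..0x02] <- [ad b7]
D1: mem[0x04..0x08] <- [96 9e cc 82 35]
D2: mem[0x0d..0x14] <- [c9 11 63 ba 11 d5 84 91]
D3: mem[0x01..0x04] <- [11 d5 84 91]
D4: mem[0x0f..0x12] <- [91 9e cc 82]
query mem[0x01]=0x11, mem[0x12]=0x82, mem[0x07]=0x82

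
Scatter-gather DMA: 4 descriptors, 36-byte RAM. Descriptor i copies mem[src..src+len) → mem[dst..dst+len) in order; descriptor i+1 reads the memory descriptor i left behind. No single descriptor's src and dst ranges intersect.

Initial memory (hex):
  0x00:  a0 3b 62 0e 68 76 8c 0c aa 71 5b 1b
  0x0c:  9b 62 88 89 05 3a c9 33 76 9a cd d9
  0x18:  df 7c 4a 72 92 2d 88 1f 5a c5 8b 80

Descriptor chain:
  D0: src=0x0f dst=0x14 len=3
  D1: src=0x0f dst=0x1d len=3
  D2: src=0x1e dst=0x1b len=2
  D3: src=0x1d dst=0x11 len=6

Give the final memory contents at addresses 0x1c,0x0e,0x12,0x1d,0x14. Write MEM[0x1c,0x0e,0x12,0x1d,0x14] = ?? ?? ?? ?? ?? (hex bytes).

[0] 0x0f->0x14 len=3 : 89 05 3a
[1] 0x0f->0x1d len=3 : 89 05 3a
[2] 0x1e->0x1b len=2 : 05 3a
[3] 0x1d->0x11 len=6 : 89 05 3a 5a c5 8b
query mem[0x1c]=0x3a, mem[0x0e]=0x88, mem[0x12]=0x05, mem[0x1d]=0x89, mem[0x14]=0x5a

MEM[0x1c,0x0e,0x12,0x1d,0x14] = 3a 88 05 89 5a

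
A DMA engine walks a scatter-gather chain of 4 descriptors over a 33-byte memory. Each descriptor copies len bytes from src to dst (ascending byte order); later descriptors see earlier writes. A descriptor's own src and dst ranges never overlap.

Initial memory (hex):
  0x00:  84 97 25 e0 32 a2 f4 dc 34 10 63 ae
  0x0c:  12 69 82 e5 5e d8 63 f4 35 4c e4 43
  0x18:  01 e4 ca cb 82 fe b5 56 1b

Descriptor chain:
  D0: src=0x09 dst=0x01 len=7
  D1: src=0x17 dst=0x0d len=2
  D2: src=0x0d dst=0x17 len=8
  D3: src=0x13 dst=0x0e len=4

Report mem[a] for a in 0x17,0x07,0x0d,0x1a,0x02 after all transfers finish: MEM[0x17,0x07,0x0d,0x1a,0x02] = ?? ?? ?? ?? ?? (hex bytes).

[0] 0x09->0x01 len=7 : 10 63 ae 12 69 82 e5
[1] 0x17->0x0d len=2 : 43 01
[2] 0x0d->0x17 len=8 : 43 01 e5 5e d8 63 f4 35
[3] 0x13->0x0e len=4 : f4 35 4c e4
query mem[0x17]=0x43, mem[0x07]=0xe5, mem[0x0d]=0x43, mem[0x1a]=0x5e, mem[0x02]=0x63

MEM[0x17,0x07,0x0d,0x1a,0x02] = 43 e5 43 5e 63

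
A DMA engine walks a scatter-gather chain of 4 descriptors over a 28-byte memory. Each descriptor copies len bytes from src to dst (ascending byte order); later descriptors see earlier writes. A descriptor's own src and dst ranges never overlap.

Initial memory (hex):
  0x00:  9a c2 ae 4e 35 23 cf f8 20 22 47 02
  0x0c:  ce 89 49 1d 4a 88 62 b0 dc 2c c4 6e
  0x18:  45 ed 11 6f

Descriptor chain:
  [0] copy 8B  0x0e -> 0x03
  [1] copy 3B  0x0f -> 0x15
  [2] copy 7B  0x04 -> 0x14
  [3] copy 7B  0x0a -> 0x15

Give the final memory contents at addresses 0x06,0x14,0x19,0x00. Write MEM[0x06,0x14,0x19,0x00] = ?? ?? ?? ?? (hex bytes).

MEM[0x06,0x14,0x19,0x00] = 88 1d 49 9a

D0: mem[0x03..0x0a] <- [49 1d 4a 88 62 b0 dc 2c]
D1: mem[0x15..0x17] <- [1d 4a 88]
D2: mem[0x14..0x1a] <- [1d 4a 88 62 b0 dc 2c]
D3: mem[0x15..0x1b] <- [2c 02 ce 89 49 1d 4a]
query mem[0x06]=0x88, mem[0x14]=0x1d, mem[0x19]=0x49, mem[0x00]=0x9a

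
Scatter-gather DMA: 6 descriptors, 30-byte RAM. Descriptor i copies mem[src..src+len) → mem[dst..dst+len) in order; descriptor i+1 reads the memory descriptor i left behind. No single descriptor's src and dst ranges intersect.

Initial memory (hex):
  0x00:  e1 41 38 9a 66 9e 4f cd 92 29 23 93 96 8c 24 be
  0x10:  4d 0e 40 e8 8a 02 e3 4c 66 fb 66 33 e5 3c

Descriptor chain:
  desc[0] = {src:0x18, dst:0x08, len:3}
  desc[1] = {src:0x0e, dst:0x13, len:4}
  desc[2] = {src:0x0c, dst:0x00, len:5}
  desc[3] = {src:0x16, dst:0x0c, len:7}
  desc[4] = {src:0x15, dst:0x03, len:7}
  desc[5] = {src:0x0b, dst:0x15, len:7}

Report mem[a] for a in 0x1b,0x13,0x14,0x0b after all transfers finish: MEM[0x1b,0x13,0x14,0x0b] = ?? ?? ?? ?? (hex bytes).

#0 dst[0x08+3] := {0x66,0xfb,0x66}
#1 dst[0x13+4] := {0x24,0xbe,0x4d,0x0e}
#2 dst[0x00+5] := {0x96,0x8c,0x24,0xbe,0x4d}
#3 dst[0x0c+7] := {0x0e,0x4c,0x66,0xfb,0x66,0x33,0xe5}
#4 dst[0x03+7] := {0x4d,0x0e,0x4c,0x66,0xfb,0x66,0x33}
#5 dst[0x15+7] := {0x93,0x0e,0x4c,0x66,0xfb,0x66,0x33}
query mem[0x1b]=0x33, mem[0x13]=0x24, mem[0x14]=0xbe, mem[0x0b]=0x93

MEM[0x1b,0x13,0x14,0x0b] = 33 24 be 93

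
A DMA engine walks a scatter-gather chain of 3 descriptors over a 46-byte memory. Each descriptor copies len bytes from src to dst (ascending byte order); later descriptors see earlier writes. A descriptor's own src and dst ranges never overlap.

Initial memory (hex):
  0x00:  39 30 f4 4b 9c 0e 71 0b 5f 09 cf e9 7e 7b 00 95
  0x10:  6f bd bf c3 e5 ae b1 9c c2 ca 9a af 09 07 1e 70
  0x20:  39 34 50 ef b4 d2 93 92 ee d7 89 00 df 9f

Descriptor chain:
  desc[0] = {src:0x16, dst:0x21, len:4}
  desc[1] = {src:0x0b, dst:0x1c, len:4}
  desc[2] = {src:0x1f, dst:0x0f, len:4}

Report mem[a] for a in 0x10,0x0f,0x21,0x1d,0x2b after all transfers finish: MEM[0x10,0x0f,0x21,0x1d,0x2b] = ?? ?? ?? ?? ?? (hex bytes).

MEM[0x10,0x0f,0x21,0x1d,0x2b] = 39 00 b1 7e 00

  after D0: wrote 4B at 0x21 = b19cc2ca
  after D1: wrote 4B at 0x1c = e97e7b00
  after D2: wrote 4B at 0x0f = 0039b19c
query mem[0x10]=0x39, mem[0x0f]=0x00, mem[0x21]=0xb1, mem[0x1d]=0x7e, mem[0x2b]=0x00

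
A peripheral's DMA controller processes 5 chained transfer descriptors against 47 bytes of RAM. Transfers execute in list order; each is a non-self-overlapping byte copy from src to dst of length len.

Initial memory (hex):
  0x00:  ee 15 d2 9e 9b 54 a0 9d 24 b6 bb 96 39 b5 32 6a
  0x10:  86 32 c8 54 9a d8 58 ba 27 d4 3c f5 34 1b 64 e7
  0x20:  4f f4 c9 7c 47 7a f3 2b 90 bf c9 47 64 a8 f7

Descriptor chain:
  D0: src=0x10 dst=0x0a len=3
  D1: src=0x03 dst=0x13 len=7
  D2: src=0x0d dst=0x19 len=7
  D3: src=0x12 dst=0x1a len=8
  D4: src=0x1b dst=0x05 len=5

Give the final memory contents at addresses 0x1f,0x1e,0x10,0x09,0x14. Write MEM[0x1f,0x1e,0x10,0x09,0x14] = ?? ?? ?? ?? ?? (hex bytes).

#0 dst[0x0a+3] := {0x86,0x32,0xc8}
#1 dst[0x13+7] := {0x9e,0x9b,0x54,0xa0,0x9d,0x24,0xb6}
#2 dst[0x19+7] := {0xb5,0x32,0x6a,0x86,0x32,0xc8,0x9e}
#3 dst[0x1a+8] := {0xc8,0x9e,0x9b,0x54,0xa0,0x9d,0x24,0xb5}
#4 dst[0x05+5] := {0x9e,0x9b,0x54,0xa0,0x9d}
query mem[0x1f]=0x9d, mem[0x1e]=0xa0, mem[0x10]=0x86, mem[0x09]=0x9d, mem[0x14]=0x9b

MEM[0x1f,0x1e,0x10,0x09,0x14] = 9d a0 86 9d 9b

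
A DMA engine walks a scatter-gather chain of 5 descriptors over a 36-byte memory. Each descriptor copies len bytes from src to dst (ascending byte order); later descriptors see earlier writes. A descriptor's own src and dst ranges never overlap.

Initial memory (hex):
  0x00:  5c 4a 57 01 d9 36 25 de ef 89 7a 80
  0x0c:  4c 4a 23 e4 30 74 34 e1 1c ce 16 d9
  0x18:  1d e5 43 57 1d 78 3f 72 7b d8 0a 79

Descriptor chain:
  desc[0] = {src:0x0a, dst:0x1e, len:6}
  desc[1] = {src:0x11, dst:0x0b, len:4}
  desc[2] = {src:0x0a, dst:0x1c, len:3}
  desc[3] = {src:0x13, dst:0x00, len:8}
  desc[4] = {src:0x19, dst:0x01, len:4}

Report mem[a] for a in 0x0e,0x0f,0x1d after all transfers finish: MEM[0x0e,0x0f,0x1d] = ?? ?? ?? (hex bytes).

D0: mem[0x1e..0x23] <- [7a 80 4c 4a 23 e4]
D1: mem[0x0b..0x0e] <- [74 34 e1 1c]
D2: mem[0x1c..0x1e] <- [7a 74 34]
D3: mem[0x00..0x07] <- [e1 1c ce 16 d9 1d e5 43]
D4: mem[0x01..0x04] <- [e5 43 57 7a]
query mem[0x0e]=0x1c, mem[0x0f]=0xe4, mem[0x1d]=0x74

MEM[0x0e,0x0f,0x1d] = 1c e4 74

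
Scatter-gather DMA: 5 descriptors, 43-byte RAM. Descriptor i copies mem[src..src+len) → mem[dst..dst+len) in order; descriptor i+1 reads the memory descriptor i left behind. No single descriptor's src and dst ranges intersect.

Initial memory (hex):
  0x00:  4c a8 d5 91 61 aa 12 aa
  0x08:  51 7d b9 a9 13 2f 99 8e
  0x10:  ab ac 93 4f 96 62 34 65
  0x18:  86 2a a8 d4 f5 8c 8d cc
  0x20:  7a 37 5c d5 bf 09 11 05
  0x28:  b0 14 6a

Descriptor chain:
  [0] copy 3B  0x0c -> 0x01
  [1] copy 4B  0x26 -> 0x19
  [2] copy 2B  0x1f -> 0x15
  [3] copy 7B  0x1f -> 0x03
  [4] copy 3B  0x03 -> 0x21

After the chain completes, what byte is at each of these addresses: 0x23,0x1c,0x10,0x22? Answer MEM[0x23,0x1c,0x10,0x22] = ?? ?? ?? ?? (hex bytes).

#0 dst[0x01+3] := {0x13,0x2f,0x99}
#1 dst[0x19+4] := {0x11,0x05,0xb0,0x14}
#2 dst[0x15+2] := {0xcc,0x7a}
#3 dst[0x03+7] := {0xcc,0x7a,0x37,0x5c,0xd5,0xbf,0x09}
#4 dst[0x21+3] := {0xcc,0x7a,0x37}
query mem[0x23]=0x37, mem[0x1c]=0x14, mem[0x10]=0xab, mem[0x22]=0x7a

MEM[0x23,0x1c,0x10,0x22] = 37 14 ab 7a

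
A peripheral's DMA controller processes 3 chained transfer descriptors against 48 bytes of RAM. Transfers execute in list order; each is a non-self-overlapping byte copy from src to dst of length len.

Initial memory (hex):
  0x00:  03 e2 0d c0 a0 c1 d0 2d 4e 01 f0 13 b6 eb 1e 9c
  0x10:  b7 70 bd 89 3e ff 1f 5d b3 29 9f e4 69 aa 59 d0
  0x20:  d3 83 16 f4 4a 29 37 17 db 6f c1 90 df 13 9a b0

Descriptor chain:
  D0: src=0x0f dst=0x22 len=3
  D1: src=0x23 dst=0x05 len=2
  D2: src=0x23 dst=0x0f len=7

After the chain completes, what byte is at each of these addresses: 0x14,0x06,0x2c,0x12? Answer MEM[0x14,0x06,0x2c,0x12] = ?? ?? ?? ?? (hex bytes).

  after D0: wrote 3B at 0x22 = 9cb770
  after D1: wrote 2B at 0x05 = b770
  after D2: wrote 7B at 0x0f = b770293717db6f
query mem[0x14]=0xdb, mem[0x06]=0x70, mem[0x2c]=0xdf, mem[0x12]=0x37

MEM[0x14,0x06,0x2c,0x12] = db 70 df 37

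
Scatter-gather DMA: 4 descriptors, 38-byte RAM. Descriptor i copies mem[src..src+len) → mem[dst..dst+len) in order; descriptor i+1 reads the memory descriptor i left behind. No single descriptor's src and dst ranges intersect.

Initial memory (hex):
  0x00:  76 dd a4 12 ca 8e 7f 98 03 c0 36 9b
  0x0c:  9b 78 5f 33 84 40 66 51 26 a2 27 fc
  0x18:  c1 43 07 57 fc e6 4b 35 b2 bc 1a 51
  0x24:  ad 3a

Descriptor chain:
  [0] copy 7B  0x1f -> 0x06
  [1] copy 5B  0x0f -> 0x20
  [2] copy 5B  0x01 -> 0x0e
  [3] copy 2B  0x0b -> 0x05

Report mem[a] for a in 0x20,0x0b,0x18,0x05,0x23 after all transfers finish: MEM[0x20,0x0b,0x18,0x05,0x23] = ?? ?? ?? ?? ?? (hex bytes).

MEM[0x20,0x0b,0x18,0x05,0x23] = 33 ad c1 ad 66

  after D0: wrote 7B at 0x06 = 35b2bc1a51ad3a
  after D1: wrote 5B at 0x20 = 3384406651
  after D2: wrote 5B at 0x0e = dda412ca8e
  after D3: wrote 2B at 0x05 = ad3a
query mem[0x20]=0x33, mem[0x0b]=0xad, mem[0x18]=0xc1, mem[0x05]=0xad, mem[0x23]=0x66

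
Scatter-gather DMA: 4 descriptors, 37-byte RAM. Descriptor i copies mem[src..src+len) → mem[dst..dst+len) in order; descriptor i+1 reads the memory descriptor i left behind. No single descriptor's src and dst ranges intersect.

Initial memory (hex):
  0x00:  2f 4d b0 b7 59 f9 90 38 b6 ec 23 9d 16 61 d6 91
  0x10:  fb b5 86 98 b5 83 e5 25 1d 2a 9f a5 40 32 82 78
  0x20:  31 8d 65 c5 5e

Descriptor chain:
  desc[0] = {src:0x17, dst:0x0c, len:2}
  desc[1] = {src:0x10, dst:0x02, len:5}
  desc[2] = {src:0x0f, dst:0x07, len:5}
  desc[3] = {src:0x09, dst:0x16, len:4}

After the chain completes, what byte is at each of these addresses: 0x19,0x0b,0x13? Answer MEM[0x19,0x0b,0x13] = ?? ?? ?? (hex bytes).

MEM[0x19,0x0b,0x13] = 25 98 98

#0 dst[0x0c+2] := {0x25,0x1d}
#1 dst[0x02+5] := {0xfb,0xb5,0x86,0x98,0xb5}
#2 dst[0x07+5] := {0x91,0xfb,0xb5,0x86,0x98}
#3 dst[0x16+4] := {0xb5,0x86,0x98,0x25}
query mem[0x19]=0x25, mem[0x0b]=0x98, mem[0x13]=0x98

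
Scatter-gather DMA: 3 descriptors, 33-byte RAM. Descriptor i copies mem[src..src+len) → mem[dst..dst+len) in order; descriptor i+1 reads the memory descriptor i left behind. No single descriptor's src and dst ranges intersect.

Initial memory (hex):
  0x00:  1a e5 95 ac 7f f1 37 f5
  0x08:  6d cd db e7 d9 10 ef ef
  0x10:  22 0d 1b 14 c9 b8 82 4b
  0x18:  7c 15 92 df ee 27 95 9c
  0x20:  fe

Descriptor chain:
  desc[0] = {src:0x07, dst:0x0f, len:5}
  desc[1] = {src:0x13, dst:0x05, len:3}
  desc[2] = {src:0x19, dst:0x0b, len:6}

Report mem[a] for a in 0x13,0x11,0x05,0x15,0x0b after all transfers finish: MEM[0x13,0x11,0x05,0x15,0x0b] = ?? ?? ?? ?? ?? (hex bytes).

[0] 0x07->0x0f len=5 : f5 6d cd db e7
[1] 0x13->0x05 len=3 : e7 c9 b8
[2] 0x19->0x0b len=6 : 15 92 df ee 27 95
query mem[0x13]=0xe7, mem[0x11]=0xcd, mem[0x05]=0xe7, mem[0x15]=0xb8, mem[0x0b]=0x15

MEM[0x13,0x11,0x05,0x15,0x0b] = e7 cd e7 b8 15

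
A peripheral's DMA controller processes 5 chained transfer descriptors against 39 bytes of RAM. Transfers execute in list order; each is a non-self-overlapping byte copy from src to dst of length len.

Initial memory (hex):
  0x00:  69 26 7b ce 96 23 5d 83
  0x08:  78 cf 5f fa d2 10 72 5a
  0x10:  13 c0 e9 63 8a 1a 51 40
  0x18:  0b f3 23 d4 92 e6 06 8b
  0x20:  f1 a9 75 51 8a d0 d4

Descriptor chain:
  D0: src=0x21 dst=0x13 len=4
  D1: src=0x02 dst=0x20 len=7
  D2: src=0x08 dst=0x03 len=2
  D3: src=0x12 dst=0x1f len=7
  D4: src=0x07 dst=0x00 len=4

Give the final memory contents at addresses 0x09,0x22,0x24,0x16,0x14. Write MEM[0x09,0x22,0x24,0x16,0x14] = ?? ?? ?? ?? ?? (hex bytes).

  after D0: wrote 4B at 0x13 = a975518a
  after D1: wrote 7B at 0x20 = 7bce96235d8378
  after D2: wrote 2B at 0x03 = 78cf
  after D3: wrote 7B at 0x1f = e9a975518a400b
  after D4: wrote 4B at 0x00 = 8378cf5f
query mem[0x09]=0xcf, mem[0x22]=0x51, mem[0x24]=0x40, mem[0x16]=0x8a, mem[0x14]=0x75

MEM[0x09,0x22,0x24,0x16,0x14] = cf 51 40 8a 75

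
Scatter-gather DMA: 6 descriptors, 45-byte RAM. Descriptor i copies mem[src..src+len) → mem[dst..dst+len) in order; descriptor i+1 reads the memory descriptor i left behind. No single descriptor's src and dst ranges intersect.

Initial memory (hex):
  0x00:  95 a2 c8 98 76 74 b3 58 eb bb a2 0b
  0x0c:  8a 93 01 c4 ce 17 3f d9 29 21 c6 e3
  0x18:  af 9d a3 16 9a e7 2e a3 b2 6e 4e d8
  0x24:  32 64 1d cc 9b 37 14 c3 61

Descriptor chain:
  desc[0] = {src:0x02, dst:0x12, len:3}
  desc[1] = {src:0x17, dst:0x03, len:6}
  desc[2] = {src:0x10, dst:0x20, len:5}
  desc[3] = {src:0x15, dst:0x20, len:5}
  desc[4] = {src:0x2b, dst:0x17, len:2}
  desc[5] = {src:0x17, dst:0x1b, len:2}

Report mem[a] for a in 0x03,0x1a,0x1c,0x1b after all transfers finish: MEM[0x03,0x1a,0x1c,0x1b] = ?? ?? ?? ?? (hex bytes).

MEM[0x03,0x1a,0x1c,0x1b] = e3 a3 61 c3

  after D0: wrote 3B at 0x12 = c89876
  after D1: wrote 6B at 0x03 = e3af9da3169a
  after D2: wrote 5B at 0x20 = ce17c89876
  after D3: wrote 5B at 0x20 = 21c6e3af9d
  after D4: wrote 2B at 0x17 = c361
  after D5: wrote 2B at 0x1b = c361
query mem[0x03]=0xe3, mem[0x1a]=0xa3, mem[0x1c]=0x61, mem[0x1b]=0xc3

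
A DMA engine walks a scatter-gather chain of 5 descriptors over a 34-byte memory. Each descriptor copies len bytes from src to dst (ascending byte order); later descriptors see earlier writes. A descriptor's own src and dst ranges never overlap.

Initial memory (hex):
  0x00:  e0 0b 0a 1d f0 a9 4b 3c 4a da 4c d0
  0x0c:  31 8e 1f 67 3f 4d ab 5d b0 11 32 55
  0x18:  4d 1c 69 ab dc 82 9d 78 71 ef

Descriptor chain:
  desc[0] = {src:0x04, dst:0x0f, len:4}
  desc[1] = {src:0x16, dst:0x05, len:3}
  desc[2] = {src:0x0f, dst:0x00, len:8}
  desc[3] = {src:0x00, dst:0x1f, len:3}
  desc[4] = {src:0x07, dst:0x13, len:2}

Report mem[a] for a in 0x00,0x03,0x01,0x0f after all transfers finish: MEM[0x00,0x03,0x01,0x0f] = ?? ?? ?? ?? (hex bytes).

  after D0: wrote 4B at 0x0f = f0a94b3c
  after D1: wrote 3B at 0x05 = 32554d
  after D2: wrote 8B at 0x00 = f0a94b3c5db01132
  after D3: wrote 3B at 0x1f = f0a94b
  after D4: wrote 2B at 0x13 = 324a
query mem[0x00]=0xf0, mem[0x03]=0x3c, mem[0x01]=0xa9, mem[0x0f]=0xf0

MEM[0x00,0x03,0x01,0x0f] = f0 3c a9 f0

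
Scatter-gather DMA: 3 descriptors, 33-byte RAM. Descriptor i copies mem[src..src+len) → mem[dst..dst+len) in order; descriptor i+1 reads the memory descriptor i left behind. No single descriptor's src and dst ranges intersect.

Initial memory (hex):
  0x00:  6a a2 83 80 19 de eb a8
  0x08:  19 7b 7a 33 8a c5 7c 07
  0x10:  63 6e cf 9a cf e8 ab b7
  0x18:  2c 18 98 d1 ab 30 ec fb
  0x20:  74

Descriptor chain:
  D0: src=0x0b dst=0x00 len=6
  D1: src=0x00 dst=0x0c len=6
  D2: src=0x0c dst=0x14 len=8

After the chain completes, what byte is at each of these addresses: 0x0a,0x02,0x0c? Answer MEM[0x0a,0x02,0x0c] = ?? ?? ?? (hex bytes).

[0] 0x0b->0x00 len=6 : 33 8a c5 7c 07 63
[1] 0x00->0x0c len=6 : 33 8a c5 7c 07 63
[2] 0x0c->0x14 len=8 : 33 8a c5 7c 07 63 cf 9a
query mem[0x0a]=0x7a, mem[0x02]=0xc5, mem[0x0c]=0x33

MEM[0x0a,0x02,0x0c] = 7a c5 33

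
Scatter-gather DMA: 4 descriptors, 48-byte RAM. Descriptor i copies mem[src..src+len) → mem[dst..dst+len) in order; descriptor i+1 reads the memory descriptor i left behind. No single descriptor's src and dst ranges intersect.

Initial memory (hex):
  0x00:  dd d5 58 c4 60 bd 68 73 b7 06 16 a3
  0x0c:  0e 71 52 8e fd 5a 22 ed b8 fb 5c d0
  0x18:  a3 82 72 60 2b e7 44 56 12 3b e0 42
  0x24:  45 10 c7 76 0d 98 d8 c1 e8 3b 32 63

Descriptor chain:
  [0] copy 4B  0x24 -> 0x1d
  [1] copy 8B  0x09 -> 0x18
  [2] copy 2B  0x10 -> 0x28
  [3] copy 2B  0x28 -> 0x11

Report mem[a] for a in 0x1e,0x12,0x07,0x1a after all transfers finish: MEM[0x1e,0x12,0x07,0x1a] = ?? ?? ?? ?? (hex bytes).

[0] 0x24->0x1d len=4 : 45 10 c7 76
[1] 0x09->0x18 len=8 : 06 16 a3 0e 71 52 8e fd
[2] 0x10->0x28 len=2 : fd 5a
[3] 0x28->0x11 len=2 : fd 5a
query mem[0x1e]=0x8e, mem[0x12]=0x5a, mem[0x07]=0x73, mem[0x1a]=0xa3

MEM[0x1e,0x12,0x07,0x1a] = 8e 5a 73 a3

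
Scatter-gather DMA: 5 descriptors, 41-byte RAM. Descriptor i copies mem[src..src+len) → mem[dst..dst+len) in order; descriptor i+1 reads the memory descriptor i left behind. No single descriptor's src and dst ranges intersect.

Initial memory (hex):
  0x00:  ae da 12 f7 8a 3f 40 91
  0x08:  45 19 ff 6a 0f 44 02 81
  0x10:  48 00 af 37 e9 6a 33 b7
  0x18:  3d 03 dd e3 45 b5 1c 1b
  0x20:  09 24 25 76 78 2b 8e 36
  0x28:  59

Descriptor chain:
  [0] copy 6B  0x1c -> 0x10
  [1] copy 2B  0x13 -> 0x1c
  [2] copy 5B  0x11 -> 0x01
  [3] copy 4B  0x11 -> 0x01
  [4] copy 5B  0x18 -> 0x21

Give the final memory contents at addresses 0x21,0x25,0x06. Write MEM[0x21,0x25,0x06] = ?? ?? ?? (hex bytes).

[0] 0x1c->0x10 len=6 : 45 b5 1c 1b 09 24
[1] 0x13->0x1c len=2 : 1b 09
[2] 0x11->0x01 len=5 : b5 1c 1b 09 24
[3] 0x11->0x01 len=4 : b5 1c 1b 09
[4] 0x18->0x21 len=5 : 3d 03 dd e3 1b
query mem[0x21]=0x3d, mem[0x25]=0x1b, mem[0x06]=0x40

MEM[0x21,0x25,0x06] = 3d 1b 40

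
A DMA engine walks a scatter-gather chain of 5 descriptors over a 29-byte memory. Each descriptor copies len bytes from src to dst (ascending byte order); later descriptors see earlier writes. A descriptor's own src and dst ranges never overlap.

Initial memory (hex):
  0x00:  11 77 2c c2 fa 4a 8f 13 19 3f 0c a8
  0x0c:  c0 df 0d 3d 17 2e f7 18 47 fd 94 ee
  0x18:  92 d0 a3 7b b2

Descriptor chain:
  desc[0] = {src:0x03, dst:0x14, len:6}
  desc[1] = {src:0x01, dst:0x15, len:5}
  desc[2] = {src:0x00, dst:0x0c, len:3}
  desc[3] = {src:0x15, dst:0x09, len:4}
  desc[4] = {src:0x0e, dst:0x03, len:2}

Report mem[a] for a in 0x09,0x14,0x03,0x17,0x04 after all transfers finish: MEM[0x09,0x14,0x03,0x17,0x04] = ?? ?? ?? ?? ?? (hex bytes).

#0 dst[0x14+6] := {0xc2,0xfa,0x4a,0x8f,0x13,0x19}
#1 dst[0x15+5] := {0x77,0x2c,0xc2,0xfa,0x4a}
#2 dst[0x0c+3] := {0x11,0x77,0x2c}
#3 dst[0x09+4] := {0x77,0x2c,0xc2,0xfa}
#4 dst[0x03+2] := {0x2c,0x3d}
query mem[0x09]=0x77, mem[0x14]=0xc2, mem[0x03]=0x2c, mem[0x17]=0xc2, mem[0x04]=0x3d

MEM[0x09,0x14,0x03,0x17,0x04] = 77 c2 2c c2 3d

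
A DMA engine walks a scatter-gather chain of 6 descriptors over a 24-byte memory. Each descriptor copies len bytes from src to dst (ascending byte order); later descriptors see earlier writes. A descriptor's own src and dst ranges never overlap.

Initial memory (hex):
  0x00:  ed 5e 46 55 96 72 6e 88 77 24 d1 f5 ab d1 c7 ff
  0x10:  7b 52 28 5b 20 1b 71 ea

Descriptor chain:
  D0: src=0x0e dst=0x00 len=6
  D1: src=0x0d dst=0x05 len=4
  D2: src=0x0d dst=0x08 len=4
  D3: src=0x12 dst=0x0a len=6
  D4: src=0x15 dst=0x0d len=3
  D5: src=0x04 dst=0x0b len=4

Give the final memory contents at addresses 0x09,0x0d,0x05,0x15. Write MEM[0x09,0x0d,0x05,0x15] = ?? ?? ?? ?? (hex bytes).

#0 dst[0x00+6] := {0xc7,0xff,0x7b,0x52,0x28,0x5b}
#1 dst[0x05+4] := {0xd1,0xc7,0xff,0x7b}
#2 dst[0x08+4] := {0xd1,0xc7,0xff,0x7b}
#3 dst[0x0a+6] := {0x28,0x5b,0x20,0x1b,0x71,0xea}
#4 dst[0x0d+3] := {0x1b,0x71,0xea}
#5 dst[0x0b+4] := {0x28,0xd1,0xc7,0xff}
query mem[0x09]=0xc7, mem[0x0d]=0xc7, mem[0x05]=0xd1, mem[0x15]=0x1b

MEM[0x09,0x0d,0x05,0x15] = c7 c7 d1 1b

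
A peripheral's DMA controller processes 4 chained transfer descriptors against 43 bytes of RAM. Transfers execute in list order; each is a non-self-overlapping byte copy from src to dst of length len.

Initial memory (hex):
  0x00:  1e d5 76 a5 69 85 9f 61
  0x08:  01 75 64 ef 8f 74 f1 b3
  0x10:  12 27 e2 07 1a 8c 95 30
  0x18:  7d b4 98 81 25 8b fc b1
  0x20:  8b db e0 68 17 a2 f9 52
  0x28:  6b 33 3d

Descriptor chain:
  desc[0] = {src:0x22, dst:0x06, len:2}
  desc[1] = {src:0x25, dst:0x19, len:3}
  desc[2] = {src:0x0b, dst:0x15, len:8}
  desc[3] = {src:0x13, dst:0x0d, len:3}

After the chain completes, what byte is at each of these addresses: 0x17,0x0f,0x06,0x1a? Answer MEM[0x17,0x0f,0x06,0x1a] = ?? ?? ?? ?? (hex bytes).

MEM[0x17,0x0f,0x06,0x1a] = 74 ef e0 12

#0 dst[0x06+2] := {0xe0,0x68}
#1 dst[0x19+3] := {0xa2,0xf9,0x52}
#2 dst[0x15+8] := {0xef,0x8f,0x74,0xf1,0xb3,0x12,0x27,0xe2}
#3 dst[0x0d+3] := {0x07,0x1a,0xef}
query mem[0x17]=0x74, mem[0x0f]=0xef, mem[0x06]=0xe0, mem[0x1a]=0x12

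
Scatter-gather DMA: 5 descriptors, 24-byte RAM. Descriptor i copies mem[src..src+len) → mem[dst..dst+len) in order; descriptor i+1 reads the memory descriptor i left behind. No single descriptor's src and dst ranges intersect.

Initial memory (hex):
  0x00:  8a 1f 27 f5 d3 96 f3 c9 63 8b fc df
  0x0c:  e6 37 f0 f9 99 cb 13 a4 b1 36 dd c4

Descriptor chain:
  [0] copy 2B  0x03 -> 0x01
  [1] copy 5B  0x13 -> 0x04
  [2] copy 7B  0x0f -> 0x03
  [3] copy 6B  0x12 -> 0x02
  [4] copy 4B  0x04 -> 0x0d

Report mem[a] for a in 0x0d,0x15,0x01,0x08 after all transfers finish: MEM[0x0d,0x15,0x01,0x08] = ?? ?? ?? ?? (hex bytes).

#0 dst[0x01+2] := {0xf5,0xd3}
#1 dst[0x04+5] := {0xa4,0xb1,0x36,0xdd,0xc4}
#2 dst[0x03+7] := {0xf9,0x99,0xcb,0x13,0xa4,0xb1,0x36}
#3 dst[0x02+6] := {0x13,0xa4,0xb1,0x36,0xdd,0xc4}
#4 dst[0x0d+4] := {0xb1,0x36,0xdd,0xc4}
query mem[0x0d]=0xb1, mem[0x15]=0x36, mem[0x01]=0xf5, mem[0x08]=0xb1

MEM[0x0d,0x15,0x01,0x08] = b1 36 f5 b1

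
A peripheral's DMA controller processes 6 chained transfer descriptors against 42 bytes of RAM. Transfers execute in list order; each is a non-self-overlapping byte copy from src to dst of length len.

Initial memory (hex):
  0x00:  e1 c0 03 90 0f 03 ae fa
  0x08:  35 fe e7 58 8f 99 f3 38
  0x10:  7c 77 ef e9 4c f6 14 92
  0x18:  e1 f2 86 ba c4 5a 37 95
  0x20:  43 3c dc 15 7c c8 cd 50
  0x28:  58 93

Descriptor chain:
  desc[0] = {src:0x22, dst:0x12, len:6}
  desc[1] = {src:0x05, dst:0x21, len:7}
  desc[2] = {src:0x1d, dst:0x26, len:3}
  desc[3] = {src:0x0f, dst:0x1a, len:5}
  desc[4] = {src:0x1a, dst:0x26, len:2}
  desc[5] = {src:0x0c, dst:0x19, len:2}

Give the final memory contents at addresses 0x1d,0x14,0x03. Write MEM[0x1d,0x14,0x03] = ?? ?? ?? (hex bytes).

[0] 0x22->0x12 len=6 : dc 15 7c c8 cd 50
[1] 0x05->0x21 len=7 : 03 ae fa 35 fe e7 58
[2] 0x1d->0x26 len=3 : 5a 37 95
[3] 0x0f->0x1a len=5 : 38 7c 77 dc 15
[4] 0x1a->0x26 len=2 : 38 7c
[5] 0x0c->0x19 len=2 : 8f 99
query mem[0x1d]=0xdc, mem[0x14]=0x7c, mem[0x03]=0x90

MEM[0x1d,0x14,0x03] = dc 7c 90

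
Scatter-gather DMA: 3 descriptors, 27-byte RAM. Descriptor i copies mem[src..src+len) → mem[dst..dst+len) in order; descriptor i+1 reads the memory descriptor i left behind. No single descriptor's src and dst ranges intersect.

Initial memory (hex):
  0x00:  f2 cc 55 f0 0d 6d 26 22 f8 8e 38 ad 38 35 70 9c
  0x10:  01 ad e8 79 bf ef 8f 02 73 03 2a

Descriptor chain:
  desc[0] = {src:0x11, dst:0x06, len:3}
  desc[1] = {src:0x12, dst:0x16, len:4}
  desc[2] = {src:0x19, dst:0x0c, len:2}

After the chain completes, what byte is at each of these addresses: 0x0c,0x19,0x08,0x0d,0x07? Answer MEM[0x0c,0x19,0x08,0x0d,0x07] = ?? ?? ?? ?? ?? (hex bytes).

MEM[0x0c,0x19,0x08,0x0d,0x07] = ef ef 79 2a e8

#0 dst[0x06+3] := {0xad,0xe8,0x79}
#1 dst[0x16+4] := {0xe8,0x79,0xbf,0xef}
#2 dst[0x0c+2] := {0xef,0x2a}
query mem[0x0c]=0xef, mem[0x19]=0xef, mem[0x08]=0x79, mem[0x0d]=0x2a, mem[0x07]=0xe8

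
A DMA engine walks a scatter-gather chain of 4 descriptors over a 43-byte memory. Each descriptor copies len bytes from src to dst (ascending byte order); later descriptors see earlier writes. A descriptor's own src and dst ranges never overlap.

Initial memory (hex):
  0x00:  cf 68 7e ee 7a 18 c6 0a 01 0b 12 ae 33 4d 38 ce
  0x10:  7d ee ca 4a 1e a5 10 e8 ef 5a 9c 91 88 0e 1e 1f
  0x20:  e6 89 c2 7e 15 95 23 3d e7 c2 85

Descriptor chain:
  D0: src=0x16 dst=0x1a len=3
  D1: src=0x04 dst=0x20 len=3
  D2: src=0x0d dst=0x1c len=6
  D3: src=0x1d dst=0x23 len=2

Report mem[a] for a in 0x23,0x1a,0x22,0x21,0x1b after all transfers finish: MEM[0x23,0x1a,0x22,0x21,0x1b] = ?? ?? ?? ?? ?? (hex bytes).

MEM[0x23,0x1a,0x22,0x21,0x1b] = 38 10 c6 ca e8

#0 dst[0x1a+3] := {0x10,0xe8,0xef}
#1 dst[0x20+3] := {0x7a,0x18,0xc6}
#2 dst[0x1c+6] := {0x4d,0x38,0xce,0x7d,0xee,0xca}
#3 dst[0x23+2] := {0x38,0xce}
query mem[0x23]=0x38, mem[0x1a]=0x10, mem[0x22]=0xc6, mem[0x21]=0xca, mem[0x1b]=0xe8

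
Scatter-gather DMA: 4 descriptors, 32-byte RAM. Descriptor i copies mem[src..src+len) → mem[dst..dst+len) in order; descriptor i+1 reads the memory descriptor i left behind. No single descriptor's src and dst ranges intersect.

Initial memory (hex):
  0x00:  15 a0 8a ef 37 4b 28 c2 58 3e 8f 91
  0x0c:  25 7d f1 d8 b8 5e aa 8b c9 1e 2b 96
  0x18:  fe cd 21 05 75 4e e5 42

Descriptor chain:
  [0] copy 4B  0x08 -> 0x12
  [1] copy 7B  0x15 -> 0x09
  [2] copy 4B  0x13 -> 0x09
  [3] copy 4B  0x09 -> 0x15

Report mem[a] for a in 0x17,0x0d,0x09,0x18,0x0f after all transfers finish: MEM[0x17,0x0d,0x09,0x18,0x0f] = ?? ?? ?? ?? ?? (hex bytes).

#0 dst[0x12+4] := {0x58,0x3e,0x8f,0x91}
#1 dst[0x09+7] := {0x91,0x2b,0x96,0xfe,0xcd,0x21,0x05}
#2 dst[0x09+4] := {0x3e,0x8f,0x91,0x2b}
#3 dst[0x15+4] := {0x3e,0x8f,0x91,0x2b}
query mem[0x17]=0x91, mem[0x0d]=0xcd, mem[0x09]=0x3e, mem[0x18]=0x2b, mem[0x0f]=0x05

MEM[0x17,0x0d,0x09,0x18,0x0f] = 91 cd 3e 2b 05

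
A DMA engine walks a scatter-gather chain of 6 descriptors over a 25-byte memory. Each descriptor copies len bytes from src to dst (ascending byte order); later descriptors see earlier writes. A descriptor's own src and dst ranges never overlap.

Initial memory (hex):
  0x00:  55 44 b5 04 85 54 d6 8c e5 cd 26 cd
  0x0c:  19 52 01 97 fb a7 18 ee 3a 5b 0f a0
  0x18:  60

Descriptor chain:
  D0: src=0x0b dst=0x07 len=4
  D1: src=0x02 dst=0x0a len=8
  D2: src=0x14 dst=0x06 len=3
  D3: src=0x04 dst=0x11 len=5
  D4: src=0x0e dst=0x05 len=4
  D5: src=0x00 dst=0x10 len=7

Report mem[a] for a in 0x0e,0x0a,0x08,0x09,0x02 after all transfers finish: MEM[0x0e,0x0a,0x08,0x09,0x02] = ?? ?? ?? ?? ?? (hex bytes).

  after D0: wrote 4B at 0x07 = cd195201
  after D1: wrote 8B at 0x0a = b5048554d6cd1952
  after D2: wrote 3B at 0x06 = 3a5b0f
  after D3: wrote 5B at 0x11 = 85543a5b0f
  after D4: wrote 4B at 0x05 = d6cd1985
  after D5: wrote 7B at 0x10 = 5544b50485d6cd
query mem[0x0e]=0xd6, mem[0x0a]=0xb5, mem[0x08]=0x85, mem[0x09]=0x52, mem[0x02]=0xb5

MEM[0x0e,0x0a,0x08,0x09,0x02] = d6 b5 85 52 b5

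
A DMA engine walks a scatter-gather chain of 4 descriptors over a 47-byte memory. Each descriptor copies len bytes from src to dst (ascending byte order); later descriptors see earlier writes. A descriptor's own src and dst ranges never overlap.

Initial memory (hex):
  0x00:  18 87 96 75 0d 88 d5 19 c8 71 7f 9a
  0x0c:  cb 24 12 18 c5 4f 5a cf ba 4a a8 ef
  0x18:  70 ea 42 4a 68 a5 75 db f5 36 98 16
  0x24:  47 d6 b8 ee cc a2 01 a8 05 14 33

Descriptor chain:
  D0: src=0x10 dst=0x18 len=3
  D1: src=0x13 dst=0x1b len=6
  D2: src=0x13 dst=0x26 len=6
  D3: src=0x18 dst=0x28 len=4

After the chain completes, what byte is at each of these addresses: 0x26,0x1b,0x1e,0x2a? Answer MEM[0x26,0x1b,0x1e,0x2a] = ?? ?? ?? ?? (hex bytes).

[0] 0x10->0x18 len=3 : c5 4f 5a
[1] 0x13->0x1b len=6 : cf ba 4a a8 ef c5
[2] 0x13->0x26 len=6 : cf ba 4a a8 ef c5
[3] 0x18->0x28 len=4 : c5 4f 5a cf
query mem[0x26]=0xcf, mem[0x1b]=0xcf, mem[0x1e]=0xa8, mem[0x2a]=0x5a

MEM[0x26,0x1b,0x1e,0x2a] = cf cf a8 5a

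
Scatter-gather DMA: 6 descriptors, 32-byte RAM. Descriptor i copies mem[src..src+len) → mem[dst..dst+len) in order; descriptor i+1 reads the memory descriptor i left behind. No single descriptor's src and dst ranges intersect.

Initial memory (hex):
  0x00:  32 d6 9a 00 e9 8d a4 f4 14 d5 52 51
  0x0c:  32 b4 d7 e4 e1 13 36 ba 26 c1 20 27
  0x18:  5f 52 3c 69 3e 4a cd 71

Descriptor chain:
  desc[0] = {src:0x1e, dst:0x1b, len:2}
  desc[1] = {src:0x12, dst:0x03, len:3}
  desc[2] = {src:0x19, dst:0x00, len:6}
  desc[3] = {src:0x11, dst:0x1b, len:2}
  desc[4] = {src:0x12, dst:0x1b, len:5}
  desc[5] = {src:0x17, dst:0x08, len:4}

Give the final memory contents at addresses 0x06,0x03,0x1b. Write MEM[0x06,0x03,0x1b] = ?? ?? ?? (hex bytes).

#0 dst[0x1b+2] := {0xcd,0x71}
#1 dst[0x03+3] := {0x36,0xba,0x26}
#2 dst[0x00+6] := {0x52,0x3c,0xcd,0x71,0x4a,0xcd}
#3 dst[0x1b+2] := {0x13,0x36}
#4 dst[0x1b+5] := {0x36,0xba,0x26,0xc1,0x20}
#5 dst[0x08+4] := {0x27,0x5f,0x52,0x3c}
query mem[0x06]=0xa4, mem[0x03]=0x71, mem[0x1b]=0x36

MEM[0x06,0x03,0x1b] = a4 71 36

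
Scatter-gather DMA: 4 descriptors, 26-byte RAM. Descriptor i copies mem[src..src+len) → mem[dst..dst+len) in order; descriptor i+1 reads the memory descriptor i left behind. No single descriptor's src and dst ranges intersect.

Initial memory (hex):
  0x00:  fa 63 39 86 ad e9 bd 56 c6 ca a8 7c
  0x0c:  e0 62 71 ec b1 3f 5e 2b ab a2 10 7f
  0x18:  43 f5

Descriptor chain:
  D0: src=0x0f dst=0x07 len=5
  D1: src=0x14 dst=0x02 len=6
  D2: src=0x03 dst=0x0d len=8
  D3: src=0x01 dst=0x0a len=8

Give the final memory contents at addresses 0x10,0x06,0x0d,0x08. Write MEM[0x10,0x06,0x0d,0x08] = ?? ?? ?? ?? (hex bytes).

  after D0: wrote 5B at 0x07 = ecb13f5e2b
  after D1: wrote 6B at 0x02 = aba2107f43f5
  after D2: wrote 8B at 0x0d = a2107f43f5b13f5e
  after D3: wrote 8B at 0x0a = 63aba2107f43f5b1
query mem[0x10]=0xf5, mem[0x06]=0x43, mem[0x0d]=0x10, mem[0x08]=0xb1

MEM[0x10,0x06,0x0d,0x08] = f5 43 10 b1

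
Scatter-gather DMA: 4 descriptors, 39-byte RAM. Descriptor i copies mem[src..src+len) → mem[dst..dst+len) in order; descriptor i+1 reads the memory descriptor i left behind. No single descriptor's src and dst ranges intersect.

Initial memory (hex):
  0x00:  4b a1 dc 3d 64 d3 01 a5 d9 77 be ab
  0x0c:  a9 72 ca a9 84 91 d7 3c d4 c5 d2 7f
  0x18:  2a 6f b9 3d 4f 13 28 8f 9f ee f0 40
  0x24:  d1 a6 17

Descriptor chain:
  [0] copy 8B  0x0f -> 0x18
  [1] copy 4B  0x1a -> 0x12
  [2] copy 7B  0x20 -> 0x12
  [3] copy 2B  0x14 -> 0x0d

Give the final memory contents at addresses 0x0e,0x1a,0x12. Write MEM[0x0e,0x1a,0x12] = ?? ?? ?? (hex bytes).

MEM[0x0e,0x1a,0x12] = 40 91 9f

[0] 0x0f->0x18 len=8 : a9 84 91 d7 3c d4 c5 d2
[1] 0x1a->0x12 len=4 : 91 d7 3c d4
[2] 0x20->0x12 len=7 : 9f ee f0 40 d1 a6 17
[3] 0x14->0x0d len=2 : f0 40
query mem[0x0e]=0x40, mem[0x1a]=0x91, mem[0x12]=0x9f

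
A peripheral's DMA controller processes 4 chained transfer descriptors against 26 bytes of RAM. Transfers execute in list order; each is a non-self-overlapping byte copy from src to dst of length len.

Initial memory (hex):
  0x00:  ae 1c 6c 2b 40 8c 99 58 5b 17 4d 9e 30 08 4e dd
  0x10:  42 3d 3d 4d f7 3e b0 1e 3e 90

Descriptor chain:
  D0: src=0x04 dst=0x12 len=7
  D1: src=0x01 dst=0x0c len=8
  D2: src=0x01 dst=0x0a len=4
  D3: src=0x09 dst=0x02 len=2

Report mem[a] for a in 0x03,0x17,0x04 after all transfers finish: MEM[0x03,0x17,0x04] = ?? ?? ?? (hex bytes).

MEM[0x03,0x17,0x04] = 1c 17 40

  after D0: wrote 7B at 0x12 = 408c99585b174d
  after D1: wrote 8B at 0x0c = 1c6c2b408c99585b
  after D2: wrote 4B at 0x0a = 1c6c2b40
  after D3: wrote 2B at 0x02 = 171c
query mem[0x03]=0x1c, mem[0x17]=0x17, mem[0x04]=0x40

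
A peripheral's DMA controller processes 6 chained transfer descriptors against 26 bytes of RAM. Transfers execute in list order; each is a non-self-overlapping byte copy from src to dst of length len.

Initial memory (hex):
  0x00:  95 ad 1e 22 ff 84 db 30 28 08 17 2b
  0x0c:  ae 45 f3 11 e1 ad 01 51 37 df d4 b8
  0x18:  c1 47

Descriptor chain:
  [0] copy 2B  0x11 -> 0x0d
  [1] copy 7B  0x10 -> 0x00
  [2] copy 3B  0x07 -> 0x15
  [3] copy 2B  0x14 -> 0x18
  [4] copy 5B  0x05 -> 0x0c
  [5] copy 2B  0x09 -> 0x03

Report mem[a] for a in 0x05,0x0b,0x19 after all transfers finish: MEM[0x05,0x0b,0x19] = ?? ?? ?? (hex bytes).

D0: mem[0x0d..0x0e] <- [ad 01]
D1: mem[0x00..0x06] <- [e1 ad 01 51 37 df d4]
D2: mem[0x15..0x17] <- [30 28 08]
D3: mem[0x18..0x19] <- [37 30]
D4: mem[0x0c..0x10] <- [df d4 30 28 08]
D5: mem[0x03..0x04] <- [08 17]
query mem[0x05]=0xdf, mem[0x0b]=0x2b, mem[0x19]=0x30

MEM[0x05,0x0b,0x19] = df 2b 30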